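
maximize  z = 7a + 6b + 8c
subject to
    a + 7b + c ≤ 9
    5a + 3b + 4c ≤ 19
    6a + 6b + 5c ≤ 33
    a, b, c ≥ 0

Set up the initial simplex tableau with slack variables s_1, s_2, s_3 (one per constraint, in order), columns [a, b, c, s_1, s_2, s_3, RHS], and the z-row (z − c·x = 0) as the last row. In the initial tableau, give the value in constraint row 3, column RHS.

The RHS of constraint 3 is b_3 = 33.

33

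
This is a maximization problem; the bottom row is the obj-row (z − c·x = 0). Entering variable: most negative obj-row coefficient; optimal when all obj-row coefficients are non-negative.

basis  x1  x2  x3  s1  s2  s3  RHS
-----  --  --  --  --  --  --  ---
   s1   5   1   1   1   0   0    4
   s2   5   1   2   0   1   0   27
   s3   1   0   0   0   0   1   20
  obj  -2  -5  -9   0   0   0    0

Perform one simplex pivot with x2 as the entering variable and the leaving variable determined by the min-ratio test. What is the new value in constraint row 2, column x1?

0

Ratio test on column x2 — row 1: 4/1 = 4; row 2: 27/1 = 27; row 3: entry 0 ≤ 0. Minimum is 4 at row 1 (s1 leaves); pivot element 1.
Divide row 1 by 1; eliminate column x2 from the other rows.
Row 2 update in column x1: 5 − 1·5 = 0.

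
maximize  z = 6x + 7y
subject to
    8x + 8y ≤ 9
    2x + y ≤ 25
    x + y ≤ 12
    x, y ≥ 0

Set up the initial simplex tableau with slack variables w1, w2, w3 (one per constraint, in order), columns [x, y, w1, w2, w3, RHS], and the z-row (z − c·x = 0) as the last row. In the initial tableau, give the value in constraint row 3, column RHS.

The RHS of constraint 3 is b_3 = 12.

12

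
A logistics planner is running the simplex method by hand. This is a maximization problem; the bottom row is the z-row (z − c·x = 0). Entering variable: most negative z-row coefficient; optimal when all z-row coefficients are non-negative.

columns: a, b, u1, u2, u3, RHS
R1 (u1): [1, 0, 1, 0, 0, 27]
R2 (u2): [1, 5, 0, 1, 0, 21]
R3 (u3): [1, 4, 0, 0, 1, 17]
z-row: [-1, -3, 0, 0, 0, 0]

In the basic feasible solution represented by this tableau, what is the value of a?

0

a is not in the basis, so in the current basic feasible solution a = 0.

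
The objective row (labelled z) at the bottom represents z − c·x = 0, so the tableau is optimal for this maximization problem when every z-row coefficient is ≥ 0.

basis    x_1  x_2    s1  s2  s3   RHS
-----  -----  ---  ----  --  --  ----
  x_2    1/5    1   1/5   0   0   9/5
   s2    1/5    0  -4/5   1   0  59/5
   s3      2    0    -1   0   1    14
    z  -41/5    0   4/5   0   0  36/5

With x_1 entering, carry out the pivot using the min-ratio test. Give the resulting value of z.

323/5

Ratio test on column x_1 — row 1: (9/5)/(1/5) = 9; row 2: (59/5)/(1/5) = 59; row 3: 14/2 = 7. Minimum is 7 at row 3 (s3 leaves); pivot element 2.
Pivot on row 3; the z-row RHS becomes 36/5 − (-41/5)·7 = 323/5.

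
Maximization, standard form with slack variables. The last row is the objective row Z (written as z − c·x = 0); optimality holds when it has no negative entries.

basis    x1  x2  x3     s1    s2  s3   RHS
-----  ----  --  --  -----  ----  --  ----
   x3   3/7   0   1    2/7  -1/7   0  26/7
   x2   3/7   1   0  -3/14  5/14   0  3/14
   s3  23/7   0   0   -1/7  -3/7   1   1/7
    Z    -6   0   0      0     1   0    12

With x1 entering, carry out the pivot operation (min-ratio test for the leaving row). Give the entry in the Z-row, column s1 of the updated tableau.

Ratio test on column x1 — row 1: (26/7)/(3/7) = 26/3; row 2: (3/14)/(3/7) = 1/2; row 3: (1/7)/(23/7) = 1/23. Minimum is 1/23 at row 3 (s3 leaves); pivot element 23/7.
Divide row 3 by 23/7; eliminate column x1 from the other rows.
Z-row update in column s1: 0 − (-6)·(-1/23) = -6/23.

-6/23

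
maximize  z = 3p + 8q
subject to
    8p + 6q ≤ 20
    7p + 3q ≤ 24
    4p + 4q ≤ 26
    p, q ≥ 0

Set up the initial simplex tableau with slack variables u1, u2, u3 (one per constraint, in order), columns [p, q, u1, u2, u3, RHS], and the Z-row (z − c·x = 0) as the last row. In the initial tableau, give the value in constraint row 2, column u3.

Slack u3 belongs to constraint 3; its column is the unit vector e_3, so the entry in row 2 is 0.

0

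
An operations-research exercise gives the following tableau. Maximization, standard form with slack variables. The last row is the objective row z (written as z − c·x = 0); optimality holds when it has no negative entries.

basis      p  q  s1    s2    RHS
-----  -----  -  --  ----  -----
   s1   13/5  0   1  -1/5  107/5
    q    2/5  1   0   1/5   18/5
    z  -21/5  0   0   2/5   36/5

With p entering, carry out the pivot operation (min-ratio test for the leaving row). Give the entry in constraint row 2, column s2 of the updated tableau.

Ratio test on column p — row 1: (107/5)/(13/5) = 107/13; row 2: (18/5)/(2/5) = 9. Minimum is 107/13 at row 1 (s1 leaves); pivot element 13/5.
Divide row 1 by 13/5; eliminate column p from the other rows.
Row 2 update in column s2: 1/5 − (2/5)·(-1/13) = 3/13.

3/13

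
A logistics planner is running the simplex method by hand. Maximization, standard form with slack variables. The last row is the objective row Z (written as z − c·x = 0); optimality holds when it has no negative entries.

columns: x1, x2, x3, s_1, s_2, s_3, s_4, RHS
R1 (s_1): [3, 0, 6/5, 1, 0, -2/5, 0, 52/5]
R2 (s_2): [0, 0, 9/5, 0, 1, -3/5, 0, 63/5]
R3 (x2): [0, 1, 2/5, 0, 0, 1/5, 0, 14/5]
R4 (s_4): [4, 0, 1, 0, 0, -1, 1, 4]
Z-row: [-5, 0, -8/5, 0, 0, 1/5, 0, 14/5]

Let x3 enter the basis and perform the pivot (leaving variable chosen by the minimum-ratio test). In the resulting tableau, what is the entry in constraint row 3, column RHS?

6/5

Ratio test on column x3 — row 1: (52/5)/(6/5) = 26/3; row 2: (63/5)/(9/5) = 7; row 3: (14/5)/(2/5) = 7; row 4: 4/1 = 4. Minimum is 4 at row 4 (s_4 leaves); pivot element 1.
Divide row 4 by 1; eliminate column x3 from the other rows.
Row 3 update in column RHS: 14/5 − (2/5)·4 = 6/5.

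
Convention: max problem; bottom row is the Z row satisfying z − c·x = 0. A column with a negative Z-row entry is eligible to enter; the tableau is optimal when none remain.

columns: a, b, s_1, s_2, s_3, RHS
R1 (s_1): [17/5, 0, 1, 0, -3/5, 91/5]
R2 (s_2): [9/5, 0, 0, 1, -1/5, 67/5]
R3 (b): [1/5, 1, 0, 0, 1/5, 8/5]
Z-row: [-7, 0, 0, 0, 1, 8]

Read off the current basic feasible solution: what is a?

0

a is not in the basis, so in the current basic feasible solution a = 0.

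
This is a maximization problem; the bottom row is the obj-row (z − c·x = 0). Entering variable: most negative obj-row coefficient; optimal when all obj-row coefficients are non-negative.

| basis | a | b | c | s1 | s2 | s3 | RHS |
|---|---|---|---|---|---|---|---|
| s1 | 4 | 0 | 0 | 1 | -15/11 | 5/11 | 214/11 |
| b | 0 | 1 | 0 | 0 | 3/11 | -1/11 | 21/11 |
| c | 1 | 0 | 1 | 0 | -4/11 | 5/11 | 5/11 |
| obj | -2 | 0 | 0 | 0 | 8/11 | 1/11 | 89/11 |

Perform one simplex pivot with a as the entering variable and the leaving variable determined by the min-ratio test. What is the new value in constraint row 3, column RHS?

5/11

Ratio test on column a — row 1: (214/11)/4 = 107/22; row 2: entry 0 ≤ 0; row 3: (5/11)/1 = 5/11. Minimum is 5/11 at row 3 (c leaves); pivot element 1.
Divide row 3 by 1; eliminate column a from the other rows.
In the new row 3, the RHS entry is the old entry divided by the pivot: (5/11)/1 = 5/11.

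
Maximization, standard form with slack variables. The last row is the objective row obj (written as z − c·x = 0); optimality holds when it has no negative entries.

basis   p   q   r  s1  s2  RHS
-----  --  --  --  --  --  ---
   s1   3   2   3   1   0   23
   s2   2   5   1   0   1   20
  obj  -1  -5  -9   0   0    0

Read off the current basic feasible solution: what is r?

r is not in the basis, so in the current basic feasible solution r = 0.

0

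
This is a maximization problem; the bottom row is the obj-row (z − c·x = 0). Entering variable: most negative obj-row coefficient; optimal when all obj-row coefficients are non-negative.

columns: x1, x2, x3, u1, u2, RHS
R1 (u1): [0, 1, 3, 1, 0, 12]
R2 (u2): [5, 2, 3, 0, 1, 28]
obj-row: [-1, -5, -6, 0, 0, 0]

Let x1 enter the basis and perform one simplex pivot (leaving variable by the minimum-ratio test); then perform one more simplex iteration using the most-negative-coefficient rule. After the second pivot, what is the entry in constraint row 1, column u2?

0

Ratio test on column x1 — row 1: entry 0 ≤ 0; row 2: 28/5 = 28/5. Minimum is 28/5 at row 2 (u2 leaves); pivot element 5.
Divide row 2 by 5; eliminate column x1 from the other rows.
Second iteration: most negative obj-row entry is -27/5 in column x3, so x3 enters.
Ratio test on column x3 — row 1: 12/3 = 4; row 2: (28/5)/(3/5) = 28/3. Minimum is 4 at row 1 (u1 leaves); pivot element 3.
Divide row 1 by 3; eliminate column x3 from the other rows.
After both pivots, the entry at constraint row 1, column u2 is 0.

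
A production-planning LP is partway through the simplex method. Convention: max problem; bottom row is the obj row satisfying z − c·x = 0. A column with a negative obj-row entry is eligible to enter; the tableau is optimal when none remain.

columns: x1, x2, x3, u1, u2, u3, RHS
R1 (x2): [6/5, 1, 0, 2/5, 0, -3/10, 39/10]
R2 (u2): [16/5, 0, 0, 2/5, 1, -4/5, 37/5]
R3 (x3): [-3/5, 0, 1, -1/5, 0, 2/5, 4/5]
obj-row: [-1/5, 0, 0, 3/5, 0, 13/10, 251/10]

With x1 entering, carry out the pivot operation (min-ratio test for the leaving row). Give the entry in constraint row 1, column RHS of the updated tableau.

9/8

Ratio test on column x1 — row 1: (39/10)/(6/5) = 13/4; row 2: (37/5)/(16/5) = 37/16; row 3: entry -3/5 ≤ 0. Minimum is 37/16 at row 2 (u2 leaves); pivot element 16/5.
Divide row 2 by 16/5; eliminate column x1 from the other rows.
Row 1 update in column RHS: 39/10 − (6/5)·(37/16) = 9/8.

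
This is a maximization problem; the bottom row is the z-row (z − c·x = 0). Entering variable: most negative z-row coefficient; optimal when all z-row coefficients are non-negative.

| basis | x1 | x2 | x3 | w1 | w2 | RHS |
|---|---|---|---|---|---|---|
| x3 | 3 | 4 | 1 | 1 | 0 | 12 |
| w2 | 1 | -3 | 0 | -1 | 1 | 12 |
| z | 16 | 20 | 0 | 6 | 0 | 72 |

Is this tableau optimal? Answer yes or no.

Every z-row coefficient is ≥ 0, so the tableau is optimal.

yes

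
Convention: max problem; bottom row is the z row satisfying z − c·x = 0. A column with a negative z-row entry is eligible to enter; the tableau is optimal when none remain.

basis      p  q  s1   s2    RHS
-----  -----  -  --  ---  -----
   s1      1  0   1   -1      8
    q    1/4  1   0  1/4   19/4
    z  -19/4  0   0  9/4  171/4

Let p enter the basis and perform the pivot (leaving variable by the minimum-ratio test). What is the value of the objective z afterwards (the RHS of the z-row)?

323/4

Ratio test on column p — row 1: 8/1 = 8; row 2: (19/4)/(1/4) = 19. Minimum is 8 at row 1 (s1 leaves); pivot element 1.
Pivot on row 1; the z-row RHS becomes 171/4 − (-19/4)·8 = 323/4.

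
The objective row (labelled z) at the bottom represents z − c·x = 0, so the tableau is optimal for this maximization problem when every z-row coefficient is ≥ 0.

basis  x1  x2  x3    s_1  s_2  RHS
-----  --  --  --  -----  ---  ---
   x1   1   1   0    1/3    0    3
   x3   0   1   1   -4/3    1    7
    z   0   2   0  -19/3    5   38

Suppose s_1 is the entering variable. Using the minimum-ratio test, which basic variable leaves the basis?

x1

Column s_1 entries and ratios — x1: 3/(1/3) = 9; x3: -4/3 ≤ 0, skip.
Smallest ratio is 9 in the row of x1, so x1 leaves.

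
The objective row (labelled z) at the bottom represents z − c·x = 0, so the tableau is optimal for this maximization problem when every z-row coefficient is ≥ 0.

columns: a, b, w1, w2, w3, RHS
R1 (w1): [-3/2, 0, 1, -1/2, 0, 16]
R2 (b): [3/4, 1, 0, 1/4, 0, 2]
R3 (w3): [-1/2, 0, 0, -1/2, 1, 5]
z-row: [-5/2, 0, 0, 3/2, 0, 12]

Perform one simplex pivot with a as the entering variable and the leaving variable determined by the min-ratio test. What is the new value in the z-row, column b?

10/3

Ratio test on column a — row 1: entry -3/2 ≤ 0; row 2: 2/(3/4) = 8/3; row 3: entry -1/2 ≤ 0. Minimum is 8/3 at row 2 (b leaves); pivot element 3/4.
Divide row 2 by 3/4; eliminate column a from the other rows.
z-row update in column b: 0 − (-5/2)·(4/3) = 10/3.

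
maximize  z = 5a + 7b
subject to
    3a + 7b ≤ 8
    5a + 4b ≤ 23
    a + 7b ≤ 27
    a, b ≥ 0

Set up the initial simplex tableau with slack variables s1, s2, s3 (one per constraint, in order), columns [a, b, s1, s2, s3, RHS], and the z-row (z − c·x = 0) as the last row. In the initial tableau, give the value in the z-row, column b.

The z-row carries the negated objective coefficients: the b entry is -7.

-7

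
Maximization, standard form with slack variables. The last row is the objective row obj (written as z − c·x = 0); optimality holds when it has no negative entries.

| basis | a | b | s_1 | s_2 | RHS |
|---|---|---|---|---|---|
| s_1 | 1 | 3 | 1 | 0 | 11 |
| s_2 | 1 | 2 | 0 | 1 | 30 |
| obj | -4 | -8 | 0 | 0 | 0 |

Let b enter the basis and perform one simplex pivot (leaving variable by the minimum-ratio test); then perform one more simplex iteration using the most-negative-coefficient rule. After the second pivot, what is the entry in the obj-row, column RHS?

44

Ratio test on column b — row 1: 11/3 = 11/3; row 2: 30/2 = 15. Minimum is 11/3 at row 1 (s_1 leaves); pivot element 3.
Divide row 1 by 3; eliminate column b from the other rows.
Second iteration: most negative obj-row entry is -4/3 in column a, so a enters.
Ratio test on column a — row 1: (11/3)/(1/3) = 11; row 2: (68/3)/(1/3) = 68. Minimum is 11 at row 1 (b leaves); pivot element 1/3.
Divide row 1 by 1/3; eliminate column a from the other rows.
After both pivots, the entry at the obj-row, column RHS is 44.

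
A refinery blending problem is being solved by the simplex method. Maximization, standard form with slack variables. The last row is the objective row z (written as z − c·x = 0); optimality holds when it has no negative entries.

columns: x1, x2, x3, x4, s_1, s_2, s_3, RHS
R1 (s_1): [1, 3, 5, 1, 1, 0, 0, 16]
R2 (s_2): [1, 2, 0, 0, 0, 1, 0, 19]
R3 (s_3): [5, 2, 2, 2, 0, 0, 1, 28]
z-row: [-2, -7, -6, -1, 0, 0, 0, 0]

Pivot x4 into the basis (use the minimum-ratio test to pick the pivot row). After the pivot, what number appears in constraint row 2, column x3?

Ratio test on column x4 — row 1: 16/1 = 16; row 2: entry 0 ≤ 0; row 3: 28/2 = 14. Minimum is 14 at row 3 (s_3 leaves); pivot element 2.
Divide row 3 by 2; eliminate column x4 from the other rows.
Row 2 update in column x3: 0 − 0·1 = 0.

0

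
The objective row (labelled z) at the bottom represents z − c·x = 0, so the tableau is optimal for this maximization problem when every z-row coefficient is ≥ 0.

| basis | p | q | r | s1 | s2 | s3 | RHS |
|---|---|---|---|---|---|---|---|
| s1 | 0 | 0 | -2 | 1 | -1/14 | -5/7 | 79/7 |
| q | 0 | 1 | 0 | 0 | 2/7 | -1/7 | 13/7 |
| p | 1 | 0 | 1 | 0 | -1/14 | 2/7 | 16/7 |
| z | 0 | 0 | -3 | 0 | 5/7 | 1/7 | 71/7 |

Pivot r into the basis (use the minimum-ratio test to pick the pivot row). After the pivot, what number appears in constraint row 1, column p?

Ratio test on column r — row 1: entry -2 ≤ 0; row 2: entry 0 ≤ 0; row 3: (16/7)/1 = 16/7. Minimum is 16/7 at row 3 (p leaves); pivot element 1.
Divide row 3 by 1; eliminate column r from the other rows.
Row 1 update in column p: 0 − (-2)·1 = 2.

2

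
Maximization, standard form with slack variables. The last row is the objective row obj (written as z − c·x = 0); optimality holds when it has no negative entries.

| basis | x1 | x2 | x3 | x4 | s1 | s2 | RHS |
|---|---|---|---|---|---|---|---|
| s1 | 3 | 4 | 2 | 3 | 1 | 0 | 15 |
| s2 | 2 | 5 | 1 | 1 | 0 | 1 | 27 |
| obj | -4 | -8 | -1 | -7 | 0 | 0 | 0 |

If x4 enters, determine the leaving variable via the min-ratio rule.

Column x4 entries and ratios — s1: 15/3 = 5; s2: 27/1 = 27.
Smallest ratio is 5 in the row of s1, so s1 leaves.

s1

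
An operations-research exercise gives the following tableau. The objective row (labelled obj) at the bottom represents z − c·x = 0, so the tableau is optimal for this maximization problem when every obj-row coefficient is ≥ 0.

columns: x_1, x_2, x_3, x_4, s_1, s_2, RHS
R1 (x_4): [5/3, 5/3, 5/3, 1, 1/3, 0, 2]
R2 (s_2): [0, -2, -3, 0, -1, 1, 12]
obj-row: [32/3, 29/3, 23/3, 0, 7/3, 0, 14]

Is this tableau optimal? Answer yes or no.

yes

Every obj-row coefficient is ≥ 0, so the tableau is optimal.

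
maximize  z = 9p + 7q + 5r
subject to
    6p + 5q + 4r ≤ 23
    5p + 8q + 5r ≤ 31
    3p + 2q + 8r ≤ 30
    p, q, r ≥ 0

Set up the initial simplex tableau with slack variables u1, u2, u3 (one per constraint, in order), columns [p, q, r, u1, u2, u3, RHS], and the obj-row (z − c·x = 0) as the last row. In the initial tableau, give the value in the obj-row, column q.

-7

The obj-row carries the negated objective coefficients: the q entry is -7.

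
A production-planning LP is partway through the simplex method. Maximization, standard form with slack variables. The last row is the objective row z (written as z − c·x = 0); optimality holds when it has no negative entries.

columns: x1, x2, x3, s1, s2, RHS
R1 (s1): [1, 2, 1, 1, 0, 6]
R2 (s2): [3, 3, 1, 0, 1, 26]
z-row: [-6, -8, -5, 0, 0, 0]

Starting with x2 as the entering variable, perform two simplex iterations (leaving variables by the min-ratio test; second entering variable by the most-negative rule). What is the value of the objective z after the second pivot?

36

Ratio test on column x2 — row 1: 6/2 = 3; row 2: 26/3 = 26/3. Minimum is 3 at row 1 (s1 leaves); pivot element 2.
Pivot on row 1; the z-row RHS becomes 0 − (-8)·3 = 24.
Next entering variable (most negative z-row entry -2): x1.
Ratio test on column x1 — row 1: 3/(1/2) = 6; row 2: 17/(3/2) = 34/3. Minimum is 6 at row 1 (x2 leaves); pivot element 1/2.
After the second pivot the z-row RHS is 24 − (-2)·6 = 36.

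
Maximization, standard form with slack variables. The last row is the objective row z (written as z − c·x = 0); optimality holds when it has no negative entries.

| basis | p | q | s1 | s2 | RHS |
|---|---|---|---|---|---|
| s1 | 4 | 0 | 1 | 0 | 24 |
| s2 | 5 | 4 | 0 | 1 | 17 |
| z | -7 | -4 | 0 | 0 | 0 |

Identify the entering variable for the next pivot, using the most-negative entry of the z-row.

p

Negative z-row entries: p: -7, q: -4.
The most negative is -7 in column p, so p enters.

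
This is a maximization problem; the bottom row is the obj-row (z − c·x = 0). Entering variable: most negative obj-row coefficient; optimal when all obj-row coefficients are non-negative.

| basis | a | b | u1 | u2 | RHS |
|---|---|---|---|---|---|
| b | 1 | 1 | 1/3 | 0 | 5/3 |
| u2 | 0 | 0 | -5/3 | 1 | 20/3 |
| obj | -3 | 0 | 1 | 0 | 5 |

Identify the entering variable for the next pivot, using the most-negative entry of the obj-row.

Negative obj-row entries: a: -3.
The most negative is -3 in column a, so a enters.

a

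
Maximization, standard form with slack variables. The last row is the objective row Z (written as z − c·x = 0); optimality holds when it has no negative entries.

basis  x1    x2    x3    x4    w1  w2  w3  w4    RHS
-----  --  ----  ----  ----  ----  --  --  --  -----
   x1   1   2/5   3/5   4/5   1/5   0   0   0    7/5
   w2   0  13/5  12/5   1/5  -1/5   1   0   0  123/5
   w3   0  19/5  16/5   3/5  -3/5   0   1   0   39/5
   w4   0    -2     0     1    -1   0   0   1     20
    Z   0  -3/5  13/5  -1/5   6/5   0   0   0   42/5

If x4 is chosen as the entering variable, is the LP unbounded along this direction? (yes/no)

no

Column x4 has positive entries in row(s) 1, 2, 3, 4, so the ratio test bounds it — not unbounded.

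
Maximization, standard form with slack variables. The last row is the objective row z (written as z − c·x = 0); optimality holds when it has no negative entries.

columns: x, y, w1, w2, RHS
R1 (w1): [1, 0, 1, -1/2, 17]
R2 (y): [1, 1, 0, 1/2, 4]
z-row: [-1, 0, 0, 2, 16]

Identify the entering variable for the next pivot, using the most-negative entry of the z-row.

Negative z-row entries: x: -1.
The most negative is -1 in column x, so x enters.

x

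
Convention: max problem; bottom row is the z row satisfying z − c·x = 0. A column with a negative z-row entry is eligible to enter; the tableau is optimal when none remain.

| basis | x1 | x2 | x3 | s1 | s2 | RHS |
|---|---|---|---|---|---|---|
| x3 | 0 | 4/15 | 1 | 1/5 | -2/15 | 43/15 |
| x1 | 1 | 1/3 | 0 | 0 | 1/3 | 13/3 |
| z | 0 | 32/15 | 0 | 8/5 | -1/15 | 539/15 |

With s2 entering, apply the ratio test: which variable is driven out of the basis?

x1

Column s2 entries and ratios — x3: -2/15 ≤ 0, skip; x1: (13/3)/(1/3) = 13.
Smallest ratio is 13 in the row of x1, so x1 leaves.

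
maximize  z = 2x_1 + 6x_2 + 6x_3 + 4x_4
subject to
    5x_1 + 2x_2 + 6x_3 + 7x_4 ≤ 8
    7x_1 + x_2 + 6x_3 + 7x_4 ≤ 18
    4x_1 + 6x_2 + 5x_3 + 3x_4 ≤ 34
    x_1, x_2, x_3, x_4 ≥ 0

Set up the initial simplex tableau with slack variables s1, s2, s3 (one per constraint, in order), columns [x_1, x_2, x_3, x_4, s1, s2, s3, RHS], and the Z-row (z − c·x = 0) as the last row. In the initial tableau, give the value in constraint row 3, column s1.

Slack s1 belongs to constraint 1; its column is the unit vector e_1, so the entry in row 3 is 0.

0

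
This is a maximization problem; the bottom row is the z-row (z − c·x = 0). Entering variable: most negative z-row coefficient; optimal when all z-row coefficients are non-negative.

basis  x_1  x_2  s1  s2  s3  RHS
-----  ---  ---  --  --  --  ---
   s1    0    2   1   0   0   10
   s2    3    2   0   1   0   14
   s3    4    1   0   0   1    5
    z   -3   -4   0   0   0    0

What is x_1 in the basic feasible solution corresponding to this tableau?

x_1 is not in the basis, so in the current basic feasible solution x_1 = 0.

0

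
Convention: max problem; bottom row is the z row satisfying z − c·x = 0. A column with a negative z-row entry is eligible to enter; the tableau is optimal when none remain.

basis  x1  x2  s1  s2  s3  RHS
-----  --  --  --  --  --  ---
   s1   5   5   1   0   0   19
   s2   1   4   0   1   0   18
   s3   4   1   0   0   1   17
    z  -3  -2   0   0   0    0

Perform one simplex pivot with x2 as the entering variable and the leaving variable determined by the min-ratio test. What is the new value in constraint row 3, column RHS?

66/5

Ratio test on column x2 — row 1: 19/5 = 19/5; row 2: 18/4 = 9/2; row 3: 17/1 = 17. Minimum is 19/5 at row 1 (s1 leaves); pivot element 5.
Divide row 1 by 5; eliminate column x2 from the other rows.
Row 3 update in column RHS: 17 − 1·(19/5) = 66/5.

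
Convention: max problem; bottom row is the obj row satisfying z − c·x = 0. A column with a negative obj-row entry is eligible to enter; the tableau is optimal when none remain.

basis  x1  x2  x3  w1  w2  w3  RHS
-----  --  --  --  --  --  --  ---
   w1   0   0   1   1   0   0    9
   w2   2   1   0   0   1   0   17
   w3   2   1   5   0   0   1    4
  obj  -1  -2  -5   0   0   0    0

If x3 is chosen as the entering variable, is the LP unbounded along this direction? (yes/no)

Column x3 has positive entries in row(s) 1, 3, so the ratio test bounds it — not unbounded.

no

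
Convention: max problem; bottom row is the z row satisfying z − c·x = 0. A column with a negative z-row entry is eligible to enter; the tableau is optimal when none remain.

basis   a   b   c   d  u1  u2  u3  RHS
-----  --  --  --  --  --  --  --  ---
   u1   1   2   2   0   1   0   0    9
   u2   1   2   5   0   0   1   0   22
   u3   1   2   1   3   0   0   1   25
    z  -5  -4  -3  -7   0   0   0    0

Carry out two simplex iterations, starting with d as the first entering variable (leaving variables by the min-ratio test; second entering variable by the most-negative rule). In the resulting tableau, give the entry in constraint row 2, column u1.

Ratio test on column d — row 1: entry 0 ≤ 0; row 2: entry 0 ≤ 0; row 3: 25/3 = 25/3. Minimum is 25/3 at row 3 (u3 leaves); pivot element 3.
Divide row 3 by 3; eliminate column d from the other rows.
Second iteration: most negative z-row entry is -8/3 in column a, so a enters.
Ratio test on column a — row 1: 9/1 = 9; row 2: 22/1 = 22; row 3: (25/3)/(1/3) = 25. Minimum is 9 at row 1 (u1 leaves); pivot element 1.
Divide row 1 by 1; eliminate column a from the other rows.
After both pivots, the entry at constraint row 2, column u1 is -1.

-1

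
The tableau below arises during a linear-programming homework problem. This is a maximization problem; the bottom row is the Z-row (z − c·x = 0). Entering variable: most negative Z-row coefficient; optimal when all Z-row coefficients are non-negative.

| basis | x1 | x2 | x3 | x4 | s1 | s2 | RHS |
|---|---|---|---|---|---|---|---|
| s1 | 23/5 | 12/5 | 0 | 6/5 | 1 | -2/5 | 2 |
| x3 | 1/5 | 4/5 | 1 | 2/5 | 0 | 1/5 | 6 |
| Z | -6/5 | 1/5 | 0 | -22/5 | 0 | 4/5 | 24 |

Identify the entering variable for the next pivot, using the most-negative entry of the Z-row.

Negative Z-row entries: x1: -6/5, x4: -22/5.
The most negative is -22/5 in column x4, so x4 enters.

x4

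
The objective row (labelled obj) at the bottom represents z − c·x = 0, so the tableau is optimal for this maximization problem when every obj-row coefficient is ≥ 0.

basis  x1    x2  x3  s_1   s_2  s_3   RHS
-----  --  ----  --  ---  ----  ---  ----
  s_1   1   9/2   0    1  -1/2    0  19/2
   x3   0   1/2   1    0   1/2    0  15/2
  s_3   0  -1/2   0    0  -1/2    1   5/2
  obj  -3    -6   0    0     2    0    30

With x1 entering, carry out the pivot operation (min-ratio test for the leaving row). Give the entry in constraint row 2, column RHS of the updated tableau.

Ratio test on column x1 — row 1: (19/2)/1 = 19/2; row 2: entry 0 ≤ 0; row 3: entry 0 ≤ 0. Minimum is 19/2 at row 1 (s_1 leaves); pivot element 1.
Divide row 1 by 1; eliminate column x1 from the other rows.
Row 2 update in column RHS: 15/2 − 0·(19/2) = 15/2.

15/2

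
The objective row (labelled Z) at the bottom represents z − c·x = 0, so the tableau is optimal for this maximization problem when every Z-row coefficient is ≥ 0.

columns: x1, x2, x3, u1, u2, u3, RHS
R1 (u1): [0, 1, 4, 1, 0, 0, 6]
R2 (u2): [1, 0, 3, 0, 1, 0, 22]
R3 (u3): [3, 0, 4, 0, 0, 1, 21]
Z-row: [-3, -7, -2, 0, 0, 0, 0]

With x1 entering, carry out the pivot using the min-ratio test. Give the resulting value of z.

21

Ratio test on column x1 — row 1: entry 0 ≤ 0; row 2: 22/1 = 22; row 3: 21/3 = 7. Minimum is 7 at row 3 (u3 leaves); pivot element 3.
Pivot on row 3; the Z-row RHS becomes 0 − (-3)·7 = 21.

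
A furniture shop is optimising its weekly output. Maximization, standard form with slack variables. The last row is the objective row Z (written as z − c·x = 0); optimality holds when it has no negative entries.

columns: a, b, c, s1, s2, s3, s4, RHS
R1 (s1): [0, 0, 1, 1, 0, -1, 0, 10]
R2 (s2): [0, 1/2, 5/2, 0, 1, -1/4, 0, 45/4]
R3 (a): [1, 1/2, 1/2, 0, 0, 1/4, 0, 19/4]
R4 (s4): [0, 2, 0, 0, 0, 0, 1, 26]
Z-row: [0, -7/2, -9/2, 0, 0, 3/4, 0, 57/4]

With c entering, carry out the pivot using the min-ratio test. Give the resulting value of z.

Ratio test on column c — row 1: 10/1 = 10; row 2: (45/4)/(5/2) = 9/2; row 3: (19/4)/(1/2) = 19/2; row 4: entry 0 ≤ 0. Minimum is 9/2 at row 2 (s2 leaves); pivot element 5/2.
Pivot on row 2; the Z-row RHS becomes 57/4 − (-9/2)·(9/2) = 69/2.

69/2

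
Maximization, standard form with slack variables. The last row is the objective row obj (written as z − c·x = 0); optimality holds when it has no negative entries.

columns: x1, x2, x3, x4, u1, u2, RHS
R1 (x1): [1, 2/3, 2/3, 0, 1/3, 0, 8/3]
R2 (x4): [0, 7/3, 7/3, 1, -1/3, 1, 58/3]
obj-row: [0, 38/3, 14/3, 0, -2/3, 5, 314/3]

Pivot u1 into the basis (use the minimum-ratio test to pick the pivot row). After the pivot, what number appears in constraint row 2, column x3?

Ratio test on column u1 — row 1: (8/3)/(1/3) = 8; row 2: entry -1/3 ≤ 0. Minimum is 8 at row 1 (x1 leaves); pivot element 1/3.
Divide row 1 by 1/3; eliminate column u1 from the other rows.
Row 2 update in column x3: 7/3 − (-1/3)·2 = 3.

3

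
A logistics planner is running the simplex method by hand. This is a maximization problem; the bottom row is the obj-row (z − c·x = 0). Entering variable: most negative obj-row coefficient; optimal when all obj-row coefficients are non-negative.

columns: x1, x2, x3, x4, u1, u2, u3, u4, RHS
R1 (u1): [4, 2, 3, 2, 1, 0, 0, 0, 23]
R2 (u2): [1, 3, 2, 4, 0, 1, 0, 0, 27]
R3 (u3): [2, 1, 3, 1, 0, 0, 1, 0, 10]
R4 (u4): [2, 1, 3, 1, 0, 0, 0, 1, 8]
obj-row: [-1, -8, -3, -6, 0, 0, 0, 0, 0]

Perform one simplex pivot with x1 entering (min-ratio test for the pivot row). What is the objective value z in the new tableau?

4

Ratio test on column x1 — row 1: 23/4 = 23/4; row 2: 27/1 = 27; row 3: 10/2 = 5; row 4: 8/2 = 4. Minimum is 4 at row 4 (u4 leaves); pivot element 2.
Pivot on row 4; the obj-row RHS becomes 0 − (-1)·4 = 4.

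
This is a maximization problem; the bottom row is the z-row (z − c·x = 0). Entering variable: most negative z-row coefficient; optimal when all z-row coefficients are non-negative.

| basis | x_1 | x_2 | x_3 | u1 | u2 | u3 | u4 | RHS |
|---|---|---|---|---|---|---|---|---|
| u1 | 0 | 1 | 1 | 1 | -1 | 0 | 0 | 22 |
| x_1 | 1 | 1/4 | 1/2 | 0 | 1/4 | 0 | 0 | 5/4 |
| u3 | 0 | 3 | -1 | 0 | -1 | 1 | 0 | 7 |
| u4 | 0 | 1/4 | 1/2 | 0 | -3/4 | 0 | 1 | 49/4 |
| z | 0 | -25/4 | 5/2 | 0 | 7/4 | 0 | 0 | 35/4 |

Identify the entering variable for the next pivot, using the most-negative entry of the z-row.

Negative z-row entries: x_2: -25/4.
The most negative is -25/4 in column x_2, so x_2 enters.

x_2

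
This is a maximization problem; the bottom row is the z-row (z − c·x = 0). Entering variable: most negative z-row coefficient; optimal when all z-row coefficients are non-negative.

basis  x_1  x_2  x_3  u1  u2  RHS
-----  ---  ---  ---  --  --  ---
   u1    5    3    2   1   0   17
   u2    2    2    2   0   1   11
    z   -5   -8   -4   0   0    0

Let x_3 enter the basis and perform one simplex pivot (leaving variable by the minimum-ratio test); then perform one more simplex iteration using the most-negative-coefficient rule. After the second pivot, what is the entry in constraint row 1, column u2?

-3/2

Ratio test on column x_3 — row 1: 17/2 = 17/2; row 2: 11/2 = 11/2. Minimum is 11/2 at row 2 (u2 leaves); pivot element 2.
Divide row 2 by 2; eliminate column x_3 from the other rows.
Second iteration: most negative z-row entry is -4 in column x_2, so x_2 enters.
Ratio test on column x_2 — row 1: 6/1 = 6; row 2: (11/2)/1 = 11/2. Minimum is 11/2 at row 2 (x_3 leaves); pivot element 1.
Divide row 2 by 1; eliminate column x_2 from the other rows.
After both pivots, the entry at constraint row 1, column u2 is -3/2.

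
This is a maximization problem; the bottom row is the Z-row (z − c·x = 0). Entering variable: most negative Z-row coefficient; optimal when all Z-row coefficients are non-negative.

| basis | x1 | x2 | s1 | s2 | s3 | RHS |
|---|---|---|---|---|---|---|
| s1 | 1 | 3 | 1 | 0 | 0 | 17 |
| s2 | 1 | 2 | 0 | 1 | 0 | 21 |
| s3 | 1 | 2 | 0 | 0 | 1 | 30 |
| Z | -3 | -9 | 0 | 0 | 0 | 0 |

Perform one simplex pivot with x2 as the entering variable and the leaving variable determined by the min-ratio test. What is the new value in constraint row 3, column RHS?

Ratio test on column x2 — row 1: 17/3 = 17/3; row 2: 21/2 = 21/2; row 3: 30/2 = 15. Minimum is 17/3 at row 1 (s1 leaves); pivot element 3.
Divide row 1 by 3; eliminate column x2 from the other rows.
Row 3 update in column RHS: 30 − 2·(17/3) = 56/3.

56/3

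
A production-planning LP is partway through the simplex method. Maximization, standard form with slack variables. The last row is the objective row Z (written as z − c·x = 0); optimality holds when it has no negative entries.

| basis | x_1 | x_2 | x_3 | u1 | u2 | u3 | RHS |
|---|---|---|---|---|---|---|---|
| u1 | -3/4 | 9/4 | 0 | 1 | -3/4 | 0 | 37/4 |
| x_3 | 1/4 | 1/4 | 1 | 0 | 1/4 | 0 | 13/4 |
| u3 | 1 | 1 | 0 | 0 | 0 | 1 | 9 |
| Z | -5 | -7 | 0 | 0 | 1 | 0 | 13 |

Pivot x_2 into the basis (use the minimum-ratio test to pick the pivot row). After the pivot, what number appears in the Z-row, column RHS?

Ratio test on column x_2 — row 1: (37/4)/(9/4) = 37/9; row 2: (13/4)/(1/4) = 13; row 3: 9/1 = 9. Minimum is 37/9 at row 1 (u1 leaves); pivot element 9/4.
Divide row 1 by 9/4; eliminate column x_2 from the other rows.
Z-row update in column RHS: 13 − (-7)·(37/9) = 376/9.

376/9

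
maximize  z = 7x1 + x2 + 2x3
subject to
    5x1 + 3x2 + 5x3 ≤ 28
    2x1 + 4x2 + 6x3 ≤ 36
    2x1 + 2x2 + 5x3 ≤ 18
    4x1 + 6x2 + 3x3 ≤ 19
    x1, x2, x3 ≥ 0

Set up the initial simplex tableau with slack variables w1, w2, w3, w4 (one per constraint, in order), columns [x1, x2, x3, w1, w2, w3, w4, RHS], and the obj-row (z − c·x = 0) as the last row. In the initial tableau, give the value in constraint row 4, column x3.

3

Constraint 4 has coefficient 3 on x3.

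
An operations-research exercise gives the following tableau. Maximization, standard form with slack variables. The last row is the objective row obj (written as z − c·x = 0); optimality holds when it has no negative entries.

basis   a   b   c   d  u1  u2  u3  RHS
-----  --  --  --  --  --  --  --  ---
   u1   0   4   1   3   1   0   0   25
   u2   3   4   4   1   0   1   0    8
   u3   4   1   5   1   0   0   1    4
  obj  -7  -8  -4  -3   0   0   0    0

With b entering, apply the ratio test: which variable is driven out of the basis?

Column b entries and ratios — u1: 25/4 = 25/4; u2: 8/4 = 2; u3: 4/1 = 4.
Smallest ratio is 2 in the row of u2, so u2 leaves.

u2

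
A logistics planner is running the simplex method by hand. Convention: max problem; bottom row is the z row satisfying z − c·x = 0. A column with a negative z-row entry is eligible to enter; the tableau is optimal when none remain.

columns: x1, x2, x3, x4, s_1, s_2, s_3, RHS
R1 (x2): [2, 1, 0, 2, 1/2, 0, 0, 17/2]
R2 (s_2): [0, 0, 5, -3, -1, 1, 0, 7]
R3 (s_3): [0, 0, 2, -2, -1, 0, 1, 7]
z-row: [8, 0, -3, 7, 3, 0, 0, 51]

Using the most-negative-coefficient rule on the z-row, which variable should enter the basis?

Negative z-row entries: x3: -3.
The most negative is -3 in column x3, so x3 enters.

x3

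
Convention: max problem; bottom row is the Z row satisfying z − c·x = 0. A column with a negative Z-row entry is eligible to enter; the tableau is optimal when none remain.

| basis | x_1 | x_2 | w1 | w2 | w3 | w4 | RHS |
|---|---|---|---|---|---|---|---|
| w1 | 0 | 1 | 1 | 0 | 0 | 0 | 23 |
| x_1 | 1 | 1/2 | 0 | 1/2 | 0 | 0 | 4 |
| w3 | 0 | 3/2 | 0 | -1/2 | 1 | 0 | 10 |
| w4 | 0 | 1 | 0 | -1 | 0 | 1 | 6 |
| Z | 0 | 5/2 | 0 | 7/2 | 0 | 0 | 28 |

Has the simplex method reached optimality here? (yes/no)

Every Z-row coefficient is ≥ 0, so the tableau is optimal.

yes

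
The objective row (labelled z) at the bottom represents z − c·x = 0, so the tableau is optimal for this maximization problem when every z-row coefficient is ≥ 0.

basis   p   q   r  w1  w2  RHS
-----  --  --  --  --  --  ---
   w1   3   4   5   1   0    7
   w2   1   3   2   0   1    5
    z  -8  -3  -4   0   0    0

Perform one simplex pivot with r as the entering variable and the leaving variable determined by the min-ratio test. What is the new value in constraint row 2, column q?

Ratio test on column r — row 1: 7/5 = 7/5; row 2: 5/2 = 5/2. Minimum is 7/5 at row 1 (w1 leaves); pivot element 5.
Divide row 1 by 5; eliminate column r from the other rows.
Row 2 update in column q: 3 − 2·(4/5) = 7/5.

7/5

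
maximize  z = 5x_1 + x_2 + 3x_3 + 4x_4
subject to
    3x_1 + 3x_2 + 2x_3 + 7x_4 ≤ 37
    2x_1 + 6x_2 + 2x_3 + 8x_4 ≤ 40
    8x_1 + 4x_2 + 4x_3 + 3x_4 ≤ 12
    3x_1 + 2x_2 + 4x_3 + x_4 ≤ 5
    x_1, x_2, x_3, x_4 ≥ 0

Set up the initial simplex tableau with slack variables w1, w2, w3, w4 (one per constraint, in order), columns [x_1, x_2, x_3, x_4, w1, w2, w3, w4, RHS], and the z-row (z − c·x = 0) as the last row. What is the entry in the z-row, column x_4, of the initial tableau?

-4

The z-row carries the negated objective coefficients: the x_4 entry is -4.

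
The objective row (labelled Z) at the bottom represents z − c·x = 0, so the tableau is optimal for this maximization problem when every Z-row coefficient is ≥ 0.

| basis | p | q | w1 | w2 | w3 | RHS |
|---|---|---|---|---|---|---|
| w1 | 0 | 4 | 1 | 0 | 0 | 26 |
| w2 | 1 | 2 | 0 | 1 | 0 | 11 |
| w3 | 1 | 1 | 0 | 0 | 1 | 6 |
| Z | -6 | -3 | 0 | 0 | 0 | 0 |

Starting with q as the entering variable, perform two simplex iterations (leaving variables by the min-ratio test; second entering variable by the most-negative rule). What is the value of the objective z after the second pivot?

Ratio test on column q — row 1: 26/4 = 13/2; row 2: 11/2 = 11/2; row 3: 6/1 = 6. Minimum is 11/2 at row 2 (w2 leaves); pivot element 2.
Pivot on row 2; the Z-row RHS becomes 0 − (-3)·(11/2) = 33/2.
Next entering variable (most negative Z-row entry -9/2): p.
Ratio test on column p — row 1: entry -2 ≤ 0; row 2: (11/2)/(1/2) = 11; row 3: (1/2)/(1/2) = 1. Minimum is 1 at row 3 (w3 leaves); pivot element 1/2.
After the second pivot the Z-row RHS is 33/2 − (-9/2)·1 = 21.

21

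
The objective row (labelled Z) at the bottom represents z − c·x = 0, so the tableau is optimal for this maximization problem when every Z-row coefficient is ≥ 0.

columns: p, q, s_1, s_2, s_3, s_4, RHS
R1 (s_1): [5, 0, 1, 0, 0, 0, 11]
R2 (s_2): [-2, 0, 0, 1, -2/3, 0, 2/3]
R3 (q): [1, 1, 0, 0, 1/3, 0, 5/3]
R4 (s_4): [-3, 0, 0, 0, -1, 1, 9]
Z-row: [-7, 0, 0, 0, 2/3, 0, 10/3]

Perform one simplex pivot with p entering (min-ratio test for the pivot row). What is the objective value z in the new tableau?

Ratio test on column p — row 1: 11/5 = 11/5; row 2: entry -2 ≤ 0; row 3: (5/3)/1 = 5/3; row 4: entry -3 ≤ 0. Minimum is 5/3 at row 3 (q leaves); pivot element 1.
Pivot on row 3; the Z-row RHS becomes 10/3 − (-7)·(5/3) = 15.

15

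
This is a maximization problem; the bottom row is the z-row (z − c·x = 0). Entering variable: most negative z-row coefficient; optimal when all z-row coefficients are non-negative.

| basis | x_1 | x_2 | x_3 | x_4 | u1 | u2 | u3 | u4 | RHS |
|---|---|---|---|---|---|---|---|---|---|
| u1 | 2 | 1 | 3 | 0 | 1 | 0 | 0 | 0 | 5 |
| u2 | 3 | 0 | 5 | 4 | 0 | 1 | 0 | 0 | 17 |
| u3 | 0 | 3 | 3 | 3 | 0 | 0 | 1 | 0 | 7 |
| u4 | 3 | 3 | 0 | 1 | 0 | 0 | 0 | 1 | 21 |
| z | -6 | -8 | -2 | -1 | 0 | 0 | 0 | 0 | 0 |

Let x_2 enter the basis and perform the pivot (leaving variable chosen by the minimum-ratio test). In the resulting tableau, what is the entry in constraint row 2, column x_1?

Ratio test on column x_2 — row 1: 5/1 = 5; row 2: entry 0 ≤ 0; row 3: 7/3 = 7/3; row 4: 21/3 = 7. Minimum is 7/3 at row 3 (u3 leaves); pivot element 3.
Divide row 3 by 3; eliminate column x_2 from the other rows.
Row 2 update in column x_1: 3 − 0·0 = 3.

3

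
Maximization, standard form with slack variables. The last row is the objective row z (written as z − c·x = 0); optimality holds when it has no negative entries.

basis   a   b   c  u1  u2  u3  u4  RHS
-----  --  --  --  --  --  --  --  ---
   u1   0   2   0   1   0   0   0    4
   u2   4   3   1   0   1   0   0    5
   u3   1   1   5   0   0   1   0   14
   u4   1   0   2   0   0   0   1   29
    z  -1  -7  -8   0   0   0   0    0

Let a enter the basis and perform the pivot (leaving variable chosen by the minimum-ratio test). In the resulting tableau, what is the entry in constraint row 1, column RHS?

4

Ratio test on column a — row 1: entry 0 ≤ 0; row 2: 5/4 = 5/4; row 3: 14/1 = 14; row 4: 29/1 = 29. Minimum is 5/4 at row 2 (u2 leaves); pivot element 4.
Divide row 2 by 4; eliminate column a from the other rows.
Row 1 update in column RHS: 4 − 0·(5/4) = 4.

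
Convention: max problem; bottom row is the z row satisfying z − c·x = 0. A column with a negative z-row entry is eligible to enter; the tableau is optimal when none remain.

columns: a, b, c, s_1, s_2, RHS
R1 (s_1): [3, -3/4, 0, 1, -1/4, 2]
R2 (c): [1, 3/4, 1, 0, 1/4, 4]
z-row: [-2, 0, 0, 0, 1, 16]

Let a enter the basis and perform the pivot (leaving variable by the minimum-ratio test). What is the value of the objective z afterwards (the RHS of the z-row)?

52/3

Ratio test on column a — row 1: 2/3 = 2/3; row 2: 4/1 = 4. Minimum is 2/3 at row 1 (s_1 leaves); pivot element 3.
Pivot on row 1; the z-row RHS becomes 16 − (-2)·(2/3) = 52/3.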